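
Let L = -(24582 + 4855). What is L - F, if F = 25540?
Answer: -54977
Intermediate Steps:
L = -29437 (L = -1*29437 = -29437)
L - F = -29437 - 1*25540 = -29437 - 25540 = -54977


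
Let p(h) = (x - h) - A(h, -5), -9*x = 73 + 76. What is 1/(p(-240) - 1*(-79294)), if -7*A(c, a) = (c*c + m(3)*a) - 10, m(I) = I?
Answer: 9/789682 ≈ 1.1397e-5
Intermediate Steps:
x = -149/9 (x = -(73 + 76)/9 = -1/9*149 = -149/9 ≈ -16.556)
A(c, a) = 10/7 - 3*a/7 - c**2/7 (A(c, a) = -((c*c + 3*a) - 10)/7 = -((c**2 + 3*a) - 10)/7 = -(-10 + c**2 + 3*a)/7 = 10/7 - 3*a/7 - c**2/7)
p(h) = -1268/63 - h + h**2/7 (p(h) = (-149/9 - h) - (10/7 - 3/7*(-5) - h**2/7) = (-149/9 - h) - (10/7 + 15/7 - h**2/7) = (-149/9 - h) - (25/7 - h**2/7) = (-149/9 - h) + (-25/7 + h**2/7) = -1268/63 - h + h**2/7)
1/(p(-240) - 1*(-79294)) = 1/((-1268/63 - 1*(-240) + (1/7)*(-240)**2) - 1*(-79294)) = 1/((-1268/63 + 240 + (1/7)*57600) + 79294) = 1/((-1268/63 + 240 + 57600/7) + 79294) = 1/(76036/9 + 79294) = 1/(789682/9) = 9/789682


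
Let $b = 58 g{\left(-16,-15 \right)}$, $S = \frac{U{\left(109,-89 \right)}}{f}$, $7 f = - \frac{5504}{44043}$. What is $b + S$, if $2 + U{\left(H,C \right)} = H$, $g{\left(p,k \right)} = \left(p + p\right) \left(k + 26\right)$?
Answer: $- \frac{145357871}{5504} \approx -26410.0$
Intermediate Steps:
$g{\left(p,k \right)} = 2 p \left(26 + k\right)$
$f = - \frac{5504}{308301}$ ($f = \frac{\left(-5504\right) \frac{1}{44043}}{7} = \frac{1}{7} \left(- \frac{5504}{44043}\right) = - \frac{5504}{308301} \approx -0.017853$)
$U{\left(H,C \right)} = -2 + H$
$S = - \frac{32988207}{5504}$ ($S = \frac{-2 + 109}{- \frac{5504}{308301}} = 107 \left(- \frac{308301}{5504}\right) = - \frac{32988207}{5504} \approx -5993.5$)
$b = -20416$ ($b = 58 \cdot 2 \left(-16\right) \left(26 - 15\right) = 58 \cdot 2 \left(-16\right) 11 = 58 \left(-352\right) = -20416$)
$b + S = -20416 - \frac{32988207}{5504} = - \frac{145357871}{5504}$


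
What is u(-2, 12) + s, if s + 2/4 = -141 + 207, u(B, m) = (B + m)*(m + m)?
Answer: 611/2 ≈ 305.50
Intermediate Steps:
u(B, m) = 2*m*(B + m) (u(B, m) = (B + m)*(2*m) = 2*m*(B + m))
s = 131/2 (s = -½ + (-141 + 207) = -½ + 66 = 131/2 ≈ 65.500)
u(-2, 12) + s = 2*12*(-2 + 12) + 131/2 = 2*12*10 + 131/2 = 240 + 131/2 = 611/2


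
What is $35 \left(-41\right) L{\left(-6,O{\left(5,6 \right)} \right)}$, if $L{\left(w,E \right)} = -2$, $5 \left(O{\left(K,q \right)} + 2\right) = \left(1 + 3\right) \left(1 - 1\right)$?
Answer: $2870$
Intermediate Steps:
$O{\left(K,q \right)} = -2$ ($O{\left(K,q \right)} = -2 + \frac{\left(1 + 3\right) \left(1 - 1\right)}{5} = -2 + \frac{4 \cdot 0}{5} = -2 + \frac{1}{5} \cdot 0 = -2 + 0 = -2$)
$35 \left(-41\right) L{\left(-6,O{\left(5,6 \right)} \right)} = 35 \left(-41\right) \left(-2\right) = \left(-1435\right) \left(-2\right) = 2870$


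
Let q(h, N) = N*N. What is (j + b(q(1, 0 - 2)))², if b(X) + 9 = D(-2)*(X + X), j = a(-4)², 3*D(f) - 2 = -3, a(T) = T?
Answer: 169/9 ≈ 18.778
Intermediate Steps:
q(h, N) = N²
D(f) = -⅓ (D(f) = ⅔ + (⅓)*(-3) = ⅔ - 1 = -⅓)
j = 16 (j = (-4)² = 16)
b(X) = -9 - 2*X/3 (b(X) = -9 - (X + X)/3 = -9 - 2*X/3)
(j + b(q(1, 0 - 2)))² = (16 + (-9 - 2*(0 - 2)²/3))² = (16 + (-9 - ⅔*(-2)²))² = (16 + (-9 - ⅔*4))² = (16 + (-9 - 8/3))² = (16 - 35/3)² = (13/3)² = 169/9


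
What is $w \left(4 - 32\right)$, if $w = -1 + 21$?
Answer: $-560$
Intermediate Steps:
$w = 20$
$w \left(4 - 32\right) = 20 \left(4 - 32\right) = 20 \left(-28\right) = -560$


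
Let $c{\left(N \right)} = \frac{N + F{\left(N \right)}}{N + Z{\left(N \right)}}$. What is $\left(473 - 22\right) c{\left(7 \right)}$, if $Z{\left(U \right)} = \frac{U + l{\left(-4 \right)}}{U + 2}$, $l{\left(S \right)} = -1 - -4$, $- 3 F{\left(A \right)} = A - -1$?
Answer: $\frac{17589}{73} \approx 240.95$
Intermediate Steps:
$F{\left(A \right)} = - \frac{1}{3} - \frac{A}{3}$ ($F{\left(A \right)} = - \frac{A - -1}{3} = - \frac{A + 1}{3} = - \frac{1 + A}{3} = - \frac{1}{3} - \frac{A}{3}$)
$l{\left(S \right)} = 3$ ($l{\left(S \right)} = -1 + 4 = 3$)
$Z{\left(U \right)} = \frac{3 + U}{2 + U}$ ($Z{\left(U \right)} = \frac{U + 3}{U + 2} = \frac{3 + U}{2 + U}$)
$c{\left(N \right)} = \frac{- \frac{1}{3} + \frac{2 N}{3}}{N + \frac{3 + N}{2 + N}}$ ($c{\left(N \right)} = \frac{N - \left(\frac{1}{3} + \frac{N}{3}\right)}{N + \frac{3 + N}{2 + N}} = \frac{- \frac{1}{3} + \frac{2 N}{3}}{N + \frac{3 + N}{2 + N}}$)
$\left(473 - 22\right) c{\left(7 \right)} = \left(473 - 22\right) \frac{\left(-1 + 2 \cdot 7\right) \left(2 + 7\right)}{3 \left(3 + 7 + 7 \left(2 + 7\right)\right)} = 451 \cdot \frac{1}{3} \frac{1}{3 + 7 + 7 \cdot 9} \left(-1 + 14\right) 9 = 451 \cdot \frac{1}{3} \frac{1}{3 + 7 + 63} \cdot 13 \cdot 9 = 451 \cdot \frac{1}{3} \cdot \frac{1}{73} \cdot 13 \cdot 9 = 451 \cdot \frac{39}{73} = \frac{17589}{73}$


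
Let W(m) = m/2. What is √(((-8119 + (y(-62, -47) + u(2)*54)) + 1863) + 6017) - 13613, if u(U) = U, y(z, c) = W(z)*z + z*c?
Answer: -13613 + √4705 ≈ -13544.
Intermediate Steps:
W(m) = m/2 (W(m) = m*(½) = m/2)
y(z, c) = z²/2 + c*z (y(z, c) = (z/2)*z + z*c = z²/2 + c*z)
√(((-8119 + (y(-62, -47) + u(2)*54)) + 1863) + 6017) - 13613 = √(((-8119 + ((½)*(-62)*(-62 + 2*(-47)) + 2*54)) + 1863) + 6017) - 13613 = √(((-8119 + ((½)*(-62)*(-62 - 94) + 108)) + 1863) + 6017) - 13613 = √(((-8119 + ((½)*(-62)*(-156) + 108)) + 1863) + 6017) - 13613 = √(((-8119 + (4836 + 108)) + 1863) + 6017) - 13613 = √(((-8119 + 4944) + 1863) + 6017) - 13613 = √((-3175 + 1863) + 6017) - 13613 = √(-1312 + 6017) - 13613 = √4705 - 13613 = -13613 + √4705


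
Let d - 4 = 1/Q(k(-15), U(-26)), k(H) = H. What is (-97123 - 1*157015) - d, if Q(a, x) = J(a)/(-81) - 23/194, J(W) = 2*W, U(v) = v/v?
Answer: -335218536/1319 ≈ -2.5415e+5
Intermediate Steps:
U(v) = 1
Q(a, x) = -23/194 - 2*a/81 (Q(a, x) = (2*a)/(-81) - 23/194 = (2*a)*(-1/81) - 23*1/194 = -2*a/81 - 23/194 = -23/194 - 2*a/81)
d = 10514/1319 (d = 4 + 1/(-23/194 - 2/81*(-15)) = 4 + 1/(-23/194 + 10/27) = 4 + 1/(1319/5238) = 4 + 5238/1319 = 10514/1319 ≈ 7.9712)
(-97123 - 1*157015) - d = (-97123 - 1*157015) - 1*10514/1319 = (-97123 - 157015) - 10514/1319 = -254138 - 10514/1319 = -335218536/1319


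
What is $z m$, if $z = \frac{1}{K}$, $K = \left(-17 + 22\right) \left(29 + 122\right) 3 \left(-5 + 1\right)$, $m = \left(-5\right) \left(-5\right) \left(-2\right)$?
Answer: $\frac{5}{906} \approx 0.0055188$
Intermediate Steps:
$m = -50$ ($m = 25 \left(-2\right) = -50$)
$K = -9060$ ($K = 5 \cdot 151 \cdot 3 \left(-4\right) = 755 \left(-12\right) = -9060$)
$z = - \frac{1}{9060}$ ($z = \frac{1}{-9060} = - \frac{1}{9060} \approx -0.00011038$)
$z m = \left(- \frac{1}{9060}\right) \left(-50\right) = \frac{5}{906}$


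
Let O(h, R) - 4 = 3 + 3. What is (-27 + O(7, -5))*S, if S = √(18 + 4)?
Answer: -17*√22 ≈ -79.737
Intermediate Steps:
S = √22 ≈ 4.6904
O(h, R) = 10 (O(h, R) = 4 + (3 + 3) = 4 + 6 = 10)
(-27 + O(7, -5))*S = (-27 + 10)*√22 = -17*√22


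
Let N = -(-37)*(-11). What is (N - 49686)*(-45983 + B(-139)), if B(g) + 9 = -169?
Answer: 2312342973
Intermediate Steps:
B(g) = -178 (B(g) = -9 - 169 = -178)
N = -407 (N = -37*11 = -407)
(N - 49686)*(-45983 + B(-139)) = (-407 - 49686)*(-45983 - 178) = -50093*(-46161) = 2312342973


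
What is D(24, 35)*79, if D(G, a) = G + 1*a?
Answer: 4661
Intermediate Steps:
D(G, a) = G + a
D(24, 35)*79 = (24 + 35)*79 = 59*79 = 4661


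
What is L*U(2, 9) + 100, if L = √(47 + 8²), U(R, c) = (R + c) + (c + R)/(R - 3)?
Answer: 100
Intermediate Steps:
U(R, c) = R + c + (R + c)/(-3 + R) (U(R, c) = (R + c) + (R + c)/(-3 + R) = R + c + (R + c)/(-3 + R))
L = √111 (L = √(47 + 64) = √111 ≈ 10.536)
L*U(2, 9) + 100 = √111*((2² - 2*2 - 2*9 + 2*9)/(-3 + 2)) + 100 = √111*((4 - 4 - 18 + 18)/(-1)) + 100 = √111*(-1*0) + 100 = √111*0 + 100 = 0 + 100 = 100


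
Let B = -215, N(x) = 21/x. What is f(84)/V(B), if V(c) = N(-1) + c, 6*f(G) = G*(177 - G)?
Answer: -651/118 ≈ -5.5170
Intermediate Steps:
f(G) = G*(177 - G)/6 (f(G) = (G*(177 - G))/6 = G*(177 - G)/6)
V(c) = -21 + c (V(c) = 21/(-1) + c = 21*(-1) + c = -21 + c)
f(84)/V(B) = ((⅙)*84*(177 - 1*84))/(-21 - 215) = ((⅙)*84*(177 - 84))/(-236) = ((⅙)*84*93)*(-1/236) = 1302*(-1/236) = -651/118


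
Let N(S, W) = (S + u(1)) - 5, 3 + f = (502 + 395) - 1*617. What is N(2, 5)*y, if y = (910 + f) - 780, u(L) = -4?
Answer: -2849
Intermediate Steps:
f = 277 (f = -3 + ((502 + 395) - 1*617) = -3 + (897 - 617) = -3 + 280 = 277)
N(S, W) = -9 + S (N(S, W) = (S - 4) - 5 = (-4 + S) - 5 = -9 + S)
y = 407 (y = (910 + 277) - 780 = 1187 - 780 = 407)
N(2, 5)*y = (-9 + 2)*407 = -7*407 = -2849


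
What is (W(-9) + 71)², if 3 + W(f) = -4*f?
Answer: 10816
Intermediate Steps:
W(f) = -3 - 4*f
(W(-9) + 71)² = ((-3 - 4*(-9)) + 71)² = ((-3 + 36) + 71)² = (33 + 71)² = 104² = 10816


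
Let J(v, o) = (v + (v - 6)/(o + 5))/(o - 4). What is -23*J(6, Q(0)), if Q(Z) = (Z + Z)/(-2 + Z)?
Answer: 69/2 ≈ 34.500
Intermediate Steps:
Q(Z) = 2*Z/(-2 + Z) (Q(Z) = (2*Z)/(-2 + Z) = 2*Z/(-2 + Z))
J(v, o) = (v + (-6 + v)/(5 + o))/(-4 + o)
-23*J(6, Q(0)) = -23*(-6 + 6*6 + (2*0/(-2 + 0))*6)/(-20 + 2*0/(-2 + 0) + (2*0/(-2 + 0))²) = -23*(-6 + 36 + (2*0/(-2))*6)/(-20 + 2*0/(-2) + (2*0/(-2))²) = -23*(-6 + 36 + (2*0*(-½))*6)/(-20 + 2*0*(-½) + (2*0*(-½))²) = -23*(-6 + 36 + 0*6)/(-20 + 0 + 0²) = -23*(-6 + 36 + 0)/(-20 + 0 + 0) = -23*30/(-20) = -(-23)*30/20 = -23*(-3/2) = 69/2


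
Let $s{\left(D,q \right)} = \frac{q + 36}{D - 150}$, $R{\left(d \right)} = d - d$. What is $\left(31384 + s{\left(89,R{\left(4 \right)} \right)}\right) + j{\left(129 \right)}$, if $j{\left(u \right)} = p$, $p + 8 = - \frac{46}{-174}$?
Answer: $\frac{166510703}{5307} \approx 31376.0$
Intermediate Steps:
$p = - \frac{673}{87}$ ($p = -8 - \frac{46}{-174} = -8 - - \frac{23}{87} = -8 + \frac{23}{87} = - \frac{673}{87} \approx -7.7356$)
$R{\left(d \right)} = 0$
$j{\left(u \right)} = - \frac{673}{87}$
$s{\left(D,q \right)} = \frac{36 + q}{-150 + D}$
$\left(31384 + s{\left(89,R{\left(4 \right)} \right)}\right) + j{\left(129 \right)} = \left(31384 + \frac{36 + 0}{-150 + 89}\right) - \frac{673}{87} = \left(31384 + \frac{1}{-61} \cdot 36\right) - \frac{673}{87} = \left(31384 - \frac{36}{61}\right) - \frac{673}{87} = \frac{1914388}{61} - \frac{673}{87} = \frac{166510703}{5307}$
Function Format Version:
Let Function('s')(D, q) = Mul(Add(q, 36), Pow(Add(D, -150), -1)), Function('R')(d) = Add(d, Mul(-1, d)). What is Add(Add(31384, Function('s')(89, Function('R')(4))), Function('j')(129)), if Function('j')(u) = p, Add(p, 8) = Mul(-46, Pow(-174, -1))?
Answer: Rational(166510703, 5307) ≈ 31376.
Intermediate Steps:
p = Rational(-673, 87) (p = Add(-8, Mul(-46, Pow(-174, -1))) = Add(-8, Mul(-46, Rational(-1, 174))) = Add(-8, Rational(23, 87)) = Rational(-673, 87) ≈ -7.7356)
Function('R')(d) = 0
Function('j')(u) = Rational(-673, 87)
Function('s')(D, q) = Mul(Pow(Add(-150, D), -1), Add(36, q)) (Function('s')(D, q) = Mul(Add(36, q), Pow(Add(-150, D), -1)) = Mul(Pow(Add(-150, D), -1), Add(36, q)))
Add(Add(31384, Function('s')(89, Function('R')(4))), Function('j')(129)) = Add(Add(31384, Mul(Pow(Add(-150, 89), -1), Add(36, 0))), Rational(-673, 87)) = Add(Add(31384, Mul(Pow(-61, -1), 36)), Rational(-673, 87)) = Add(Add(31384, Mul(Rational(-1, 61), 36)), Rational(-673, 87)) = Add(Add(31384, Rational(-36, 61)), Rational(-673, 87)) = Add(Rational(1914388, 61), Rational(-673, 87)) = Rational(166510703, 5307)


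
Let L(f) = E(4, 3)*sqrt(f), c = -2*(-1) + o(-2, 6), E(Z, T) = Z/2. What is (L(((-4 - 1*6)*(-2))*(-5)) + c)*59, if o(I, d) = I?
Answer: 1180*I ≈ 1180.0*I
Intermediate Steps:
E(Z, T) = Z/2 (E(Z, T) = Z*(1/2) = Z/2)
c = 0 (c = -2*(-1) - 2 = 2 - 2 = 0)
L(f) = 2*sqrt(f) (L(f) = ((1/2)*4)*sqrt(f) = 2*sqrt(f))
(L(((-4 - 1*6)*(-2))*(-5)) + c)*59 = (2*sqrt(((-4 - 1*6)*(-2))*(-5)) + 0)*59 = (2*sqrt(((-4 - 6)*(-2))*(-5)) + 0)*59 = (2*sqrt(-10*(-2)*(-5)) + 0)*59 = (2*sqrt(20*(-5)) + 0)*59 = (2*sqrt(-100) + 0)*59 = (2*(10*I) + 0)*59 = (20*I + 0)*59 = (20*I)*59 = 1180*I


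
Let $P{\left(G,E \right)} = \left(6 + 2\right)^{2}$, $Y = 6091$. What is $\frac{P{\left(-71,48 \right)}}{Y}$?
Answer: $\frac{64}{6091} \approx 0.010507$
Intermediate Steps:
$P{\left(G,E \right)} = 64$ ($P{\left(G,E \right)} = 8^{2} = 64$)
$\frac{P{\left(-71,48 \right)}}{Y} = \frac{64}{6091}$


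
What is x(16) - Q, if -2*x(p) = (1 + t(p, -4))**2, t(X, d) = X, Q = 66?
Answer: -421/2 ≈ -210.50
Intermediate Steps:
x(p) = -(1 + p)**2/2
x(16) - Q = -(1 + 16)**2/2 - 1*66 = -1/2*17**2 - 66 = -1/2*289 - 66 = -289/2 - 66 = -421/2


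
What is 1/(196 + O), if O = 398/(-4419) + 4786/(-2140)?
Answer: 4728330/915752153 ≈ 0.0051633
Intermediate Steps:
O = -11000527/4728330 (O = 398*(-1/4419) + 4786*(-1/2140) = -398/4419 - 2393/1070 = -11000527/4728330 ≈ -2.3265)
1/(196 + O) = 1/(196 - 11000527/4728330) = 1/(915752153/4728330) = 4728330/915752153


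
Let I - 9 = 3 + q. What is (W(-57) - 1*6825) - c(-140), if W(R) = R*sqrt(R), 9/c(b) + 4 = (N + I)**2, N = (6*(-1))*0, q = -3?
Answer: -525534/77 - 57*I*sqrt(57) ≈ -6825.1 - 430.34*I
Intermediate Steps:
N = 0 (N = -6*0 = 0)
I = 9 (I = 9 + (3 - 3) = 9 + 0 = 9)
c(b) = 9/77 (c(b) = 9/(-4 + (0 + 9)**2) = 9/(-4 + 9**2) = 9/(-4 + 81) = 9/77)
W(R) = R**(3/2)
(W(-57) - 1*6825) - c(-140) = ((-57)**(3/2) - 1*6825) - 1*9/77 = (-57*I*sqrt(57) - 6825) - 9/77 = (-6825 - 57*I*sqrt(57)) - 9/77 = -525534/77 - 57*I*sqrt(57)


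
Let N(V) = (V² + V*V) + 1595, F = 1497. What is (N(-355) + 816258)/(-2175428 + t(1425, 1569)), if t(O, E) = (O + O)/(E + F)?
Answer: -546720433/1111643233 ≈ -0.49181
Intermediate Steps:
t(O, E) = 2*O/(1497 + E) (t(O, E) = (O + O)/(E + 1497) = (2*O)/(1497 + E) = 2*O/(1497 + E))
N(V) = 1595 + 2*V² (N(V) = (V² + V²) + 1595 = 2*V² + 1595 = 1595 + 2*V²)
(N(-355) + 816258)/(-2175428 + t(1425, 1569)) = ((1595 + 2*(-355)²) + 816258)/(-2175428 + 2*1425/(1497 + 1569)) = ((1595 + 2*126025) + 816258)/(-2175428 + 2*1425/3066) = ((1595 + 252050) + 816258)/(-2175428 + 2*1425*(1/3066)) = (253645 + 816258)/(-2175428 + 475/511) = 1069903/(-1111643233/511) = 1069903*(-511/1111643233) = -546720433/1111643233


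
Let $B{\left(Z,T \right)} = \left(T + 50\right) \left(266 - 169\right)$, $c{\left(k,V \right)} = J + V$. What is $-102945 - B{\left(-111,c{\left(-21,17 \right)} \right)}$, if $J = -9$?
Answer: $-108571$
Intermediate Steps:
$c{\left(k,V \right)} = -9 + V$
$B{\left(Z,T \right)} = 4850 + 97 T$ ($B{\left(Z,T \right)} = \left(50 + T\right) 97 = 4850 + 97 T$)
$-102945 - B{\left(-111,c{\left(-21,17 \right)} \right)} = -102945 - \left(4850 + 97 \left(-9 + 17\right)\right) = -102945 - \left(4850 + 97 \cdot 8\right) = -102945 - \left(4850 + 776\right) = -102945 - 5626 = -108571$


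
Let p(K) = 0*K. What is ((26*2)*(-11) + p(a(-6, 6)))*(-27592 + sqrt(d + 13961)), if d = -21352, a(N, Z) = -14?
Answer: 15782624 - 572*I*sqrt(7391) ≈ 1.5783e+7 - 49175.0*I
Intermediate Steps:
p(K) = 0
((26*2)*(-11) + p(a(-6, 6)))*(-27592 + sqrt(d + 13961)) = ((26*2)*(-11) + 0)*(-27592 + sqrt(-21352 + 13961)) = (52*(-11) + 0)*(-27592 + sqrt(-7391)) = (-572 + 0)*(-27592 + I*sqrt(7391)) = -572*(-27592 + I*sqrt(7391)) = 15782624 - 572*I*sqrt(7391)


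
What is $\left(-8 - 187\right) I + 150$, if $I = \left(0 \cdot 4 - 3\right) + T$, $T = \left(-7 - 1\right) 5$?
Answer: $8535$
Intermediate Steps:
$T = -40$ ($T = \left(-8\right) 5 = -40$)
$I = -43$ ($I = \left(0 \cdot 4 - 3\right) - 40 = \left(0 - 3\right) - 40 = -3 - 40 = -43$)
$\left(-8 - 187\right) I + 150 = \left(-8 - 187\right) \left(-43\right) + 150 = \left(-195\right) \left(-43\right) + 150 = 8385 + 150 = 8535$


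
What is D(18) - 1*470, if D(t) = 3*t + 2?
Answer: -414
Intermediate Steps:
D(t) = 2 + 3*t
D(18) - 1*470 = (2 + 3*18) - 1*470 = (2 + 54) - 470 = 56 - 470 = -414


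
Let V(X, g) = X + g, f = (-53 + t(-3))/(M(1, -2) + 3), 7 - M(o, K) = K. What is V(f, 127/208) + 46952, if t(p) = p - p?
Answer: 29295673/624 ≈ 46948.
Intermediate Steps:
t(p) = 0
M(o, K) = 7 - K
f = -53/12 (f = (-53 + 0)/((7 - 1*(-2)) + 3) = -53/((7 + 2) + 3) = -53/(9 + 3) = -53/12 ≈ -4.4167)
V(f, 127/208) + 46952 = (-53/12 + 127/208) + 46952 = -2375/624 + 46952 = 29295673/624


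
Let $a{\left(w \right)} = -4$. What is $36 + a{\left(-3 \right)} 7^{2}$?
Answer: $-160$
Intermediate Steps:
$36 + a{\left(-3 \right)} 7^{2} = 36 - 4 \cdot 7^{2} = 36 - 196 = -160$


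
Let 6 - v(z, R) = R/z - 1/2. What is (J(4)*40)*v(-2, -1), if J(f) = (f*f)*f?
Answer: 15360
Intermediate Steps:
J(f) = f³ (J(f) = f²*f = f³)
v(z, R) = 13/2 - R/z (v(z, R) = 6 - (R/z - 1/2) = 6 - (R/z - 1*½) = 6 - (R/z - ½) = 6 - (-½ + R/z) = 6 + (½ - R/z) = 13/2 - R/z)
(J(4)*40)*v(-2, -1) = (4³*40)*(13/2 - 1*(-1)/(-2)) = (64*40)*(13/2 - 1*(-1)*(-½)) = 2560*(13/2 - ½) = 2560*6 = 15360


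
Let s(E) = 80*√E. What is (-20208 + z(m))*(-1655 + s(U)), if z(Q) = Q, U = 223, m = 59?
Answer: 33346595 - 1611920*√223 ≈ 9.2755e+6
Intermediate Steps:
(-20208 + z(m))*(-1655 + s(U)) = (-20208 + 59)*(-1655 + 80*√223) = -20149*(-1655 + 80*√223) = 33346595 - 1611920*√223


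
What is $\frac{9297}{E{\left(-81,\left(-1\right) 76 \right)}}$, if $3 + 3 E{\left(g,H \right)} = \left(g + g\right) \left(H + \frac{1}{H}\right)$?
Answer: $\frac{353286}{155941} \approx 2.2655$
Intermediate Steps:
$E{\left(g,H \right)} = -1 + \frac{2 g \left(H + \frac{1}{H}\right)}{3}$ ($E{\left(g,H \right)} = -1 + \frac{\left(g + g\right) \left(H + \frac{1}{H}\right)}{3} = -1 + \frac{2 g \left(H + \frac{1}{H}\right)}{3}$)
$\frac{9297}{E{\left(-81,\left(-1\right) 76 \right)}} = \frac{9297}{\frac{1}{3} \frac{1}{\left(-1\right) 76} \left(2 \left(-81\right) + \left(-1\right) 76 \left(-3 + 2 \left(\left(-1\right) 76\right) \left(-81\right)\right)\right)} = \frac{9297}{\frac{1}{3} \frac{1}{-76} \left(-162 - 76 \left(-3 + 2 \left(-76\right) \left(-81\right)\right)\right)} = \frac{9297}{\frac{1}{3} \left(- \frac{1}{76}\right) \left(-162 - 76 \left(-3 + 12312\right)\right)} = \frac{9297}{\frac{1}{3} \left(- \frac{1}{76}\right) \left(-162 - 935484\right)} = \frac{9297}{\frac{1}{3} \left(- \frac{1}{76}\right) \left(-935646\right)} = \frac{9297}{\frac{155941}{38}} = 9297 \cdot \frac{38}{155941} = \frac{353286}{155941}$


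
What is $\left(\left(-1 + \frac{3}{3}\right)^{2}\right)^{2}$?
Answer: $0$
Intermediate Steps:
$\left(\left(-1 + \frac{3}{3}\right)^{2}\right)^{2} = \left(\left(-1 + 3 \cdot \frac{1}{3}\right)^{2}\right)^{2} = \left(\left(-1 + 1\right)^{2}\right)^{2} = \left(0^{2}\right)^{2} = 0^{2} = 0$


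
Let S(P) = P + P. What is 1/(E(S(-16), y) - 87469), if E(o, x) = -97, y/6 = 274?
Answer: -1/87566 ≈ -1.1420e-5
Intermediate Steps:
y = 1644 (y = 6*274 = 1644)
S(P) = 2*P
1/(E(S(-16), y) - 87469) = 1/(-97 - 87469) = 1/(-87566) = -1/87566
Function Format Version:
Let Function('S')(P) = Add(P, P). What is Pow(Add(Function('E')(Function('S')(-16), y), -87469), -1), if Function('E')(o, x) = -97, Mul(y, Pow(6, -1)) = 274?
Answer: Rational(-1, 87566) ≈ -1.1420e-5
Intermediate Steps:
y = 1644 (y = Mul(6, 274) = 1644)
Function('S')(P) = Mul(2, P)
Pow(Add(Function('E')(Function('S')(-16), y), -87469), -1) = Pow(Add(-97, -87469), -1) = Pow(-87566, -1) = Rational(-1, 87566)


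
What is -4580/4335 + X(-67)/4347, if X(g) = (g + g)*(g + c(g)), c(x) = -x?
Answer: -916/867 ≈ -1.0565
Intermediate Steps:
X(g) = 0 (X(g) = (g + g)*(g - g) = (2*g)*0 = 0)
-4580/4335 + X(-67)/4347 = -4580/4335 + 0/4347 = -4580*1/4335 + 0*(1/4347) = -916/867 + 0 = -916/867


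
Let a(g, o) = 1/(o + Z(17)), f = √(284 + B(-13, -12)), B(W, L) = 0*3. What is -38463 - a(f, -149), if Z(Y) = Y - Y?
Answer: -5730986/149 ≈ -38463.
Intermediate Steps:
B(W, L) = 0
Z(Y) = 0
f = 2*√71 (f = √(284 + 0) = √284 = 2*√71 ≈ 16.852)
a(g, o) = 1/o (a(g, o) = 1/(o + 0) = 1/o)
-38463 - a(f, -149) = -38463 - 1/(-149) = -38463 - 1*(-1/149) = -38463 + 1/149 = -5730986/149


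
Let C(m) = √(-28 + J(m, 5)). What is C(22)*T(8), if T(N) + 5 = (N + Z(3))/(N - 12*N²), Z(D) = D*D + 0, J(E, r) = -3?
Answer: -3817*I*√31/760 ≈ -27.963*I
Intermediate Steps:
C(m) = I*√31 (C(m) = √(-28 - 3) = √(-31) = I*√31)
Z(D) = D² (Z(D) = D² + 0 = D²)
T(N) = -5 + (9 + N)/(N - 12*N²) (T(N) = -5 + (N + 3²)/(N - 12*N²) = -5 + (N + 9)/(N - 12*N²) = -5 + (9 + N)/(N - 12*N²))
C(22)*T(8) = (I*√31)*((-9 - 60*8² + 4*8)/(8*(-1 + 12*8))) = (I*√31)*((-9 - 60*64 + 32)/(8*(-1 + 96))) = (I*√31)*((⅛)*(-9 - 3840 + 32)/95) = (I*√31)*((⅛)*(1/95)*(-3817)) = (I*√31)*(-3817/760) = -3817*I*√31/760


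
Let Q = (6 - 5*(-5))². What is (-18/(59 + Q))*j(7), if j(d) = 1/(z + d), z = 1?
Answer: -3/1360 ≈ -0.0022059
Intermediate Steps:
j(d) = 1/(1 + d)
Q = 961 (Q = (6 + 25)² = 31² = 961)
(-18/(59 + Q))*j(7) = (-18/(59 + 961))/(1 + 7) = -18/1020/8 = -18*1/1020*(⅛) = -3/170*⅛ = -3/1360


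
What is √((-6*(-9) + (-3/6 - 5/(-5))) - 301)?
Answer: I*√986/2 ≈ 15.7*I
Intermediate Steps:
√((-6*(-9) + (-3/6 - 5/(-5))) - 301) = √((54 + (-3*⅙ - 5*(-⅕))) - 301) = √((54 + (-½ + 1)) - 301) = √((54 + ½) - 301) = √(109/2 - 301) = √(-493/2) = I*√986/2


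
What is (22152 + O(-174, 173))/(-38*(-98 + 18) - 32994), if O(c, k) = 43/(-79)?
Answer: -1749965/2366366 ≈ -0.73952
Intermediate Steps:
O(c, k) = -43/79 (O(c, k) = 43*(-1/79) = -43/79)
(22152 + O(-174, 173))/(-38*(-98 + 18) - 32994) = (22152 - 43/79)/(-38*(-98 + 18) - 32994) = 1749965/(79*(-38*(-80) - 32994)) = 1749965/(79*(3040 - 32994)) = (1749965/79)/(-29954) = (1749965/79)*(-1/29954) = -1749965/2366366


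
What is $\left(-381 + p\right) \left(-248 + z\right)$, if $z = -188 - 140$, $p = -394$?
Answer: $446400$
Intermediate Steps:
$z = -328$
$\left(-381 + p\right) \left(-248 + z\right) = \left(-381 - 394\right) \left(-248 - 328\right) = \left(-775\right) \left(-576\right) = 446400$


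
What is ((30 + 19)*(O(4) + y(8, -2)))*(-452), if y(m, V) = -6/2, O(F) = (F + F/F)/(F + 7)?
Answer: 620144/11 ≈ 56377.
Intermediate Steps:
O(F) = (1 + F)/(7 + F) (O(F) = (F + 1)/(7 + F) = (1 + F)/(7 + F))
y(m, V) = -3 (y(m, V) = -6*1/2 = -3)
((30 + 19)*(O(4) + y(8, -2)))*(-452) = ((30 + 19)*((1 + 4)/(7 + 4) - 3))*(-452) = (49*(5/11 - 3))*(-452) = (49*(-28/11))*(-452) = -1372/11*(-452) = 620144/11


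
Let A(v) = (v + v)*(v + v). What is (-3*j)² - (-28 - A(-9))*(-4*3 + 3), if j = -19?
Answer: 81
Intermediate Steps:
A(v) = 4*v² (A(v) = (2*v)*(2*v) = 4*v²)
(-3*j)² - (-28 - A(-9))*(-4*3 + 3) = (-3*(-19))² - (-28 - 4*(-9)²)*(-4*3 + 3) = 57² - (-28 - 4*81)*(-12 + 3) = 3249 - (-28 - 1*324)*(-9) = 3249 - (-28 - 324)*(-9) = 3249 - (-352)*(-9) = 3249 - 1*3168 = 3249 - 3168 = 81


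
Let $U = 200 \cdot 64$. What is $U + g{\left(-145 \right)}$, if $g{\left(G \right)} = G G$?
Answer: $33825$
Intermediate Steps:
$U = 12800$
$g{\left(G \right)} = G^{2}$
$U + g{\left(-145 \right)} = 12800 + \left(-145\right)^{2} = 12800 + 21025 = 33825$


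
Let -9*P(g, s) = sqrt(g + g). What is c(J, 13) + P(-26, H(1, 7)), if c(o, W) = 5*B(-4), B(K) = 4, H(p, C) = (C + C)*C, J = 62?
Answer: 20 - 2*I*sqrt(13)/9 ≈ 20.0 - 0.80123*I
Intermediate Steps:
H(p, C) = 2*C**2 (H(p, C) = (2*C)*C = 2*C**2)
c(o, W) = 20 (c(o, W) = 5*4 = 20)
P(g, s) = -sqrt(2)*sqrt(g)/9 (P(g, s) = -sqrt(g + g)/9 = -sqrt(2)*sqrt(g)/9)
c(J, 13) + P(-26, H(1, 7)) = 20 - sqrt(2)*sqrt(-26)/9 = 20 - sqrt(2)*I*sqrt(26)/9 = 20 - 2*I*sqrt(13)/9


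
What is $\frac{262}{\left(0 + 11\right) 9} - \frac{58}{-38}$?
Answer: $\frac{7849}{1881} \approx 4.1728$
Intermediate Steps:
$\frac{262}{\left(0 + 11\right) 9} - \frac{58}{-38} = \frac{262}{11 \cdot 9} - - \frac{29}{19} = \frac{262}{99} + \frac{29}{19} = \frac{7849}{1881}$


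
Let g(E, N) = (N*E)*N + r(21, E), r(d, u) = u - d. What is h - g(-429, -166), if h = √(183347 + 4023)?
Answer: 11821974 + √187370 ≈ 1.1822e+7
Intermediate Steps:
h = √187370 ≈ 432.86
g(E, N) = -21 + E + E*N² (g(E, N) = (N*E)*N + (E - 1*21) = (E*N)*N + (E - 21) = E*N² + (-21 + E) = -21 + E + E*N²)
h - g(-429, -166) = √187370 - (-21 - 429 - 429*(-166)²) = √187370 - (-21 - 429 - 429*27556) = √187370 - (-21 - 429 - 11821524) = √187370 - 1*(-11821974) = √187370 + 11821974 = 11821974 + √187370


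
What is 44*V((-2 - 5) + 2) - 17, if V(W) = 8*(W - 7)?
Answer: -4241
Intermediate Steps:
V(W) = -56 + 8*W (V(W) = 8*(-7 + W) = -56 + 8*W)
44*V((-2 - 5) + 2) - 17 = 44*(-56 + 8*((-2 - 5) + 2)) - 17 = 44*(-56 + 8*(-7 + 2)) - 17 = 44*(-56 + 8*(-5)) - 17 = 44*(-56 - 40) - 17 = 44*(-96) - 17 = -4224 - 17 = -4241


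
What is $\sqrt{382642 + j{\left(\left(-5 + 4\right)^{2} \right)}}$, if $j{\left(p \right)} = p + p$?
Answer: $18 \sqrt{1181} \approx 618.58$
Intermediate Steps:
$j{\left(p \right)} = 2 p$
$\sqrt{382642 + j{\left(\left(-5 + 4\right)^{2} \right)}} = \sqrt{382642 + 2 \left(-5 + 4\right)^{2}} = \sqrt{382642 + 2 \left(-1\right)^{2}} = \sqrt{382642 + 2 \cdot 1} = \sqrt{382642 + 2} = \sqrt{382644} = 18 \sqrt{1181}$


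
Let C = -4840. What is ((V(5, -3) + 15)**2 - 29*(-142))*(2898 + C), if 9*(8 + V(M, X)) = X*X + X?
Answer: -73001722/9 ≈ -8.1113e+6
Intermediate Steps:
V(M, X) = -8 + X/9 + X**2/9 (V(M, X) = -8 + (X*X + X)/9 = -8 + (X**2 + X)/9 = -8 + (X + X**2)/9 = -8 + (X/9 + X**2/9) = -8 + X/9 + X**2/9)
((V(5, -3) + 15)**2 - 29*(-142))*(2898 + C) = (((-8 + (1/9)*(-3) + (1/9)*(-3)**2) + 15)**2 - 29*(-142))*(2898 - 4840) = (((-8 - 1/3 + (1/9)*9) + 15)**2 + 4118)*(-1942) = (((-8 - 1/3 + 1) + 15)**2 + 4118)*(-1942) = ((-22/3 + 15)**2 + 4118)*(-1942) = ((23/3)**2 + 4118)*(-1942) = (529/9 + 4118)*(-1942) = (37591/9)*(-1942) = -73001722/9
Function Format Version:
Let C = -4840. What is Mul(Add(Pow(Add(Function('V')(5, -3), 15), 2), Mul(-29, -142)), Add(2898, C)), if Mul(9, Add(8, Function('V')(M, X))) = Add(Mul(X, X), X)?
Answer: Rational(-73001722, 9) ≈ -8.1113e+6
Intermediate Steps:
Function('V')(M, X) = Add(-8, Mul(Rational(1, 9), X), Mul(Rational(1, 9), Pow(X, 2))) (Function('V')(M, X) = Add(-8, Mul(Rational(1, 9), Add(Mul(X, X), X))) = Add(-8, Mul(Rational(1, 9), Add(Pow(X, 2), X))) = Add(-8, Mul(Rational(1, 9), Add(X, Pow(X, 2)))) = Add(-8, Add(Mul(Rational(1, 9), X), Mul(Rational(1, 9), Pow(X, 2)))) = Add(-8, Mul(Rational(1, 9), X), Mul(Rational(1, 9), Pow(X, 2))))
Mul(Add(Pow(Add(Function('V')(5, -3), 15), 2), Mul(-29, -142)), Add(2898, C)) = Mul(Add(Pow(Add(Add(-8, Mul(Rational(1, 9), -3), Mul(Rational(1, 9), Pow(-3, 2))), 15), 2), Mul(-29, -142)), Add(2898, -4840)) = Mul(Add(Pow(Add(Add(-8, Rational(-1, 3), Mul(Rational(1, 9), 9)), 15), 2), 4118), -1942) = Mul(Add(Pow(Add(Add(-8, Rational(-1, 3), 1), 15), 2), 4118), -1942) = Mul(Add(Pow(Add(Rational(-22, 3), 15), 2), 4118), -1942) = Mul(Add(Pow(Rational(23, 3), 2), 4118), -1942) = Mul(Add(Rational(529, 9), 4118), -1942) = Mul(Rational(37591, 9), -1942) = Rational(-73001722, 9)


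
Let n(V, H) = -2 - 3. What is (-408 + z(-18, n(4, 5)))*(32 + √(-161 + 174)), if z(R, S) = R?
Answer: -13632 - 426*√13 ≈ -15168.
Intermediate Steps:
n(V, H) = -5
(-408 + z(-18, n(4, 5)))*(32 + √(-161 + 174)) = (-408 - 18)*(32 + √(-161 + 174)) = -426*(32 + √13) = -13632 - 426*√13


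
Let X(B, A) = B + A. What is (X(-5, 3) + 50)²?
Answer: 2304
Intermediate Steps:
X(B, A) = A + B
(X(-5, 3) + 50)² = ((3 - 5) + 50)² = (-2 + 50)² = 48² = 2304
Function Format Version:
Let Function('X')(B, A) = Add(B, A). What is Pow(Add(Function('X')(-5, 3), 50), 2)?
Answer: 2304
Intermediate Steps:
Function('X')(B, A) = Add(A, B)
Pow(Add(Function('X')(-5, 3), 50), 2) = Pow(Add(Add(3, -5), 50), 2) = Pow(Add(-2, 50), 2) = Pow(48, 2) = 2304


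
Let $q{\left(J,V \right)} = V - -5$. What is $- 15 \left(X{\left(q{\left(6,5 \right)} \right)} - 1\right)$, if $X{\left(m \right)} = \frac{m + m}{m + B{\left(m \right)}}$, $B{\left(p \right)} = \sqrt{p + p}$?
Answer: $- \frac{45}{2} + \frac{15 \sqrt{5}}{2} \approx -5.7295$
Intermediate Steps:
$B{\left(p \right)} = \sqrt{2} \sqrt{p}$ ($B{\left(p \right)} = \sqrt{2 p} = \sqrt{2} \sqrt{p}$)
$q{\left(J,V \right)} = 5 + V$ ($q{\left(J,V \right)} = V + 5 = 5 + V$)
$X{\left(m \right)} = \frac{2 m}{m + \sqrt{2} \sqrt{m}}$ ($X{\left(m \right)} = \frac{m + m}{m + \sqrt{2} \sqrt{m}} = \frac{2 m}{m + \sqrt{2} \sqrt{m}}$)
$- 15 \left(X{\left(q{\left(6,5 \right)} \right)} - 1\right) = - 15 \left(\frac{2 \left(5 + 5\right)}{\left(5 + 5\right) + \sqrt{2} \sqrt{5 + 5}} - 1\right) = - 15 \left(2 \cdot 10 \frac{1}{10 + \sqrt{2} \sqrt{10}} - 1\right) = - 15 \left(2 \cdot 10 \frac{1}{10 + 2 \sqrt{5}} - 1\right) = - 15 \left(\frac{20}{10 + 2 \sqrt{5}} - 1\right) = - 15 \left(-1 + \frac{20}{10 + 2 \sqrt{5}}\right) = 15 - \frac{300}{10 + 2 \sqrt{5}}$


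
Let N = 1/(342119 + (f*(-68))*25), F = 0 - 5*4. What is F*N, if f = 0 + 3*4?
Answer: -20/321719 ≈ -6.2166e-5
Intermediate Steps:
f = 12 (f = 0 + 12 = 12)
F = -20 (F = 0 - 20 = -20)
N = 1/321719 (N = 1/(342119 + (12*(-68))*25) = 1/(342119 - 816*25) = 1/(342119 - 20400) = 1/321719 ≈ 3.1083e-6)
F*N = -20*1/321719 = -20/321719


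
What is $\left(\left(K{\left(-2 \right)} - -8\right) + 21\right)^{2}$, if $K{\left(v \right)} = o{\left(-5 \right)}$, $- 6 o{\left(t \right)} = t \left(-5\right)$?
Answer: $\frac{22201}{36} \approx 616.69$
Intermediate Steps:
$o{\left(t \right)} = \frac{5 t}{6}$ ($o{\left(t \right)} = - \frac{t \left(-5\right)}{6} = - \frac{\left(-5\right) t}{6} = \frac{5 t}{6}$)
$K{\left(v \right)} = - \frac{25}{6}$ ($K{\left(v \right)} = \frac{5}{6} \left(-5\right) = - \frac{25}{6}$)
$\left(\left(K{\left(-2 \right)} - -8\right) + 21\right)^{2} = \left(\left(- \frac{25}{6} - -8\right) + 21\right)^{2} = \left(\left(- \frac{25}{6} + 8\right) + 21\right)^{2} = \left(\frac{23}{6} + 21\right)^{2} = \left(\frac{149}{6}\right)^{2} = \frac{22201}{36}$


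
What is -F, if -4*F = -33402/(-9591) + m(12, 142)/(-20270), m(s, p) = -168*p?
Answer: 75488453/64803190 ≈ 1.1649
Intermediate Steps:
F = -75488453/64803190 (F = -(-33402/(-9591) - 168*142/(-20270))/4 = -(-33402*(-1/9591) - 23856*(-1/20270))/4 = -(11134/3197 + 11928/10135)/4 = -1/4*150976906/32401595 = -75488453/64803190 ≈ -1.1649)
-F = -1*(-75488453/64803190) = 75488453/64803190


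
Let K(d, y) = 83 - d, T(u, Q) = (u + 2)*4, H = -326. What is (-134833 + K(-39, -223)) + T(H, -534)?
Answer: -136007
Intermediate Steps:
T(u, Q) = 8 + 4*u (T(u, Q) = (2 + u)*4 = 8 + 4*u)
(-134833 + K(-39, -223)) + T(H, -534) = (-134833 + (83 - 1*(-39))) + (8 + 4*(-326)) = (-134833 + (83 + 39)) + (8 - 1304) = (-134833 + 122) - 1296 = -134711 - 1296 = -136007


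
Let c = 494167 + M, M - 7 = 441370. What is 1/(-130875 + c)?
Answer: 1/804669 ≈ 1.2427e-6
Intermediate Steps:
M = 441377 (M = 7 + 441370 = 441377)
c = 935544 (c = 494167 + 441377 = 935544)
1/(-130875 + c) = 1/(-130875 + 935544) = 1/804669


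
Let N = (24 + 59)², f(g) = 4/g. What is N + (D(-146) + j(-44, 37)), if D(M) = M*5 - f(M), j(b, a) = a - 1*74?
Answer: 446908/73 ≈ 6122.0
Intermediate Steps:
j(b, a) = -74 + a (j(b, a) = a - 74 = -74 + a)
D(M) = -4/M + 5*M (D(M) = M*5 - 4/M = 5*M - 4/M = -4/M + 5*M)
N = 6889 (N = 83² = 6889)
N + (D(-146) + j(-44, 37)) = 6889 + ((-4/(-146) + 5*(-146)) + (-74 + 37)) = 6889 + ((-4*(-1/146) - 730) - 37) = 6889 + ((2/73 - 730) - 37) = 6889 + (-53288/73 - 37) = 6889 - 55989/73 = 446908/73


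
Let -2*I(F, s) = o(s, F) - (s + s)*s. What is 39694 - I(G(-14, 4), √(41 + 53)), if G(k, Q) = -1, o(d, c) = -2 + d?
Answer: 39599 + √94/2 ≈ 39604.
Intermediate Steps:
I(F, s) = 1 + s² - s/2 (I(F, s) = -((-2 + s) - (s + s)*s)/2 = -((-2 + s) - 2*s*s)/2 = -((-2 + s) - 2*s²)/2 = -(-2 + s - 2*s²)/2 = 1 + s² - s/2)
39694 - I(G(-14, 4), √(41 + 53)) = 39694 - (1 + (√(41 + 53))² - √(41 + 53)/2) = 39694 - (1 + (√94)² - √94/2) = 39694 - (1 + 94 - √94/2) = 39694 - (95 - √94/2) = 39694 + (-95 + √94/2) = 39599 + √94/2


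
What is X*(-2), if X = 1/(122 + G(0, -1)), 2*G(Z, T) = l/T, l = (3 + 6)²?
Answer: -4/163 ≈ -0.024540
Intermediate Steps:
l = 81 (l = 9² = 81)
G(Z, T) = 81/(2*T) (G(Z, T) = (81/T)/2 = 81/(2*T))
X = 2/163 (X = 1/(122 + (81/2)/(-1)) = 1/(122 + (81/2)*(-1)) = 1/(122 - 81/2) = 1/(163/2) = 2/163 ≈ 0.012270)
X*(-2) = (2/163)*(-2) = -4/163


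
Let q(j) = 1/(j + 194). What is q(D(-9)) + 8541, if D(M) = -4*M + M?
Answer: 1887562/221 ≈ 8541.0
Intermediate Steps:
D(M) = -3*M
q(j) = 1/(194 + j)
q(D(-9)) + 8541 = 1/(194 - 3*(-9)) + 8541 = 1/(194 + 27) + 8541 = 1/221 + 8541 = 1887562/221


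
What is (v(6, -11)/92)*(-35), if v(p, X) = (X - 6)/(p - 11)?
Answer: -119/92 ≈ -1.2935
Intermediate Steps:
v(p, X) = (-6 + X)/(-11 + p)
(v(6, -11)/92)*(-35) = (((-6 - 11)/(-11 + 6))/92)*(-35) = ((-17/(-5))*(1/92))*(-35) = (-⅕*(-17)*(1/92))*(-35) = ((17/5)*(1/92))*(-35) = (17/460)*(-35) = -119/92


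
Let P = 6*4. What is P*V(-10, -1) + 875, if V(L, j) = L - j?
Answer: 659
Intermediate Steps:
P = 24
P*V(-10, -1) + 875 = 24*(-10 - 1*(-1)) + 875 = 24*(-10 + 1) + 875 = 24*(-9) + 875 = -216 + 875 = 659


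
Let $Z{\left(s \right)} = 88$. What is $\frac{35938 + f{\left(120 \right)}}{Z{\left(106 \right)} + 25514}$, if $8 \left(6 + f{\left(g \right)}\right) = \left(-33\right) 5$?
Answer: $\frac{287291}{204816} \approx 1.4027$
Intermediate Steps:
$f{\left(g \right)} = - \frac{213}{8}$ ($f{\left(g \right)} = -6 + \frac{\left(-33\right) 5}{8} = -6 + \frac{1}{8} \left(-165\right) = -6 - \frac{165}{8} = - \frac{213}{8}$)
$\frac{35938 + f{\left(120 \right)}}{Z{\left(106 \right)} + 25514} = \frac{35938 - \frac{213}{8}}{88 + 25514} = \frac{287291}{8 \cdot 25602} = \frac{287291}{8} \cdot \frac{1}{25602} = \frac{287291}{204816}$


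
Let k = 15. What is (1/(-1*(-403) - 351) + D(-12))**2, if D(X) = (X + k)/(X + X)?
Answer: 121/10816 ≈ 0.011187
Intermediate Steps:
D(X) = (15 + X)/(2*X) (D(X) = (X + 15)/(X + X) = (15 + X)/((2*X)) = (15 + X)*(1/(2*X)) = (15 + X)/(2*X))
(1/(-1*(-403) - 351) + D(-12))**2 = (1/(-1*(-403) - 351) + (1/2)*(15 - 12)/(-12))**2 = (1/(403 - 351) + (1/2)*(-1/12)*3)**2 = (1/52 - 1/8)**2 = (-11/104)**2 = 121/10816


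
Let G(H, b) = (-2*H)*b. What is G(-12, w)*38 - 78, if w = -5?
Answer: -4638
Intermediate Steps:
G(H, b) = -2*H*b
G(-12, w)*38 - 78 = -2*(-12)*(-5)*38 - 78 = -120*38 - 78 = -4560 - 78 = -4638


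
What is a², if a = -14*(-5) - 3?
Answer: 4489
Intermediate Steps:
a = 67 (a = -7*(-10) - 3 = 70 - 3 = 67)
a² = 67² = 4489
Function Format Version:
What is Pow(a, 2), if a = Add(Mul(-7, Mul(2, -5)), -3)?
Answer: 4489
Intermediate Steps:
a = 67 (a = Add(Mul(-7, -10), -3) = Add(70, -3) = 67)
Pow(a, 2) = Pow(67, 2) = 4489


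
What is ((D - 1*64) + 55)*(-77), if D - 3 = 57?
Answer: -3927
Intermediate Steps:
D = 60 (D = 3 + 57 = 60)
((D - 1*64) + 55)*(-77) = ((60 - 1*64) + 55)*(-77) = ((60 - 64) + 55)*(-77) = (-4 + 55)*(-77) = 51*(-77) = -3927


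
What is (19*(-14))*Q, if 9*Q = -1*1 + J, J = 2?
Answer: -266/9 ≈ -29.556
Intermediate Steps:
Q = 1/9 (Q = (-1*1 + 2)/9 = (-1 + 2)/9 = (1/9)*1 = 1/9 ≈ 0.11111)
(19*(-14))*Q = (19*(-14))*(1/9) = -266*1/9 = -266/9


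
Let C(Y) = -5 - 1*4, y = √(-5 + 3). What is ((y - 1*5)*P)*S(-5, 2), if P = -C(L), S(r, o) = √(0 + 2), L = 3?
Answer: -45*√2 + 18*I ≈ -63.64 + 18.0*I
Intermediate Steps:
y = I*√2 (y = √(-2) = I*√2 ≈ 1.4142*I)
C(Y) = -9 (C(Y) = -5 - 4 = -9)
S(r, o) = √2
P = 9 (P = -1*(-9) = 9)
((y - 1*5)*P)*S(-5, 2) = ((I*√2 - 1*5)*9)*√2 = ((I*√2 - 5)*9)*√2 = ((-5 + I*√2)*9)*√2 = (-45 + 9*I*√2)*√2 = √2*(-45 + 9*I*√2)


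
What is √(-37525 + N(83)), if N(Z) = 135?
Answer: I*√37390 ≈ 193.36*I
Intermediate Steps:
√(-37525 + N(83)) = √(-37525 + 135) = √(-37390) = I*√37390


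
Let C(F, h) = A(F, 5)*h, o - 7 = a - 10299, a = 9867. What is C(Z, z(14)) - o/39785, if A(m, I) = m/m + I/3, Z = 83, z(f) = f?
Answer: 891439/23871 ≈ 37.344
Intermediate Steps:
A(m, I) = 1 + I/3 (A(m, I) = 1 + I*(1/3) = 1 + I/3)
o = -425 (o = 7 + (9867 - 10299) = 7 - 432 = -425)
C(F, h) = 8*h/3 (C(F, h) = (1 + (1/3)*5)*h = (1 + 5/3)*h = 8*h/3)
C(Z, z(14)) - o/39785 = (8/3)*14 - (-425)/39785 = 112/3 - (-425)/39785 = 112/3 - 1*(-85/7957) = 112/3 + 85/7957 = 891439/23871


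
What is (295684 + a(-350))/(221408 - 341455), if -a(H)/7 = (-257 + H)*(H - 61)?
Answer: 1450655/120047 ≈ 12.084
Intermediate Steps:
a(H) = -7*(-257 + H)*(-61 + H) (a(H) = -7*(-257 + H)*(H - 61) = -7*(-257 + H)*(-61 + H))
(295684 + a(-350))/(221408 - 341455) = (295684 + (-109739 - 7*(-350)**2 + 2226*(-350)))/(221408 - 341455) = (295684 + (-109739 - 7*122500 - 779100))/(-120047) = (295684 + (-109739 - 857500 - 779100))*(-1/120047) = (295684 - 1746339)*(-1/120047) = -1450655*(-1/120047) = 1450655/120047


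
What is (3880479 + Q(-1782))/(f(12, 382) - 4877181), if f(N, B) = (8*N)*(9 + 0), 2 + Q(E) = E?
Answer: -3878695/4876317 ≈ -0.79541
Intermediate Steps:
Q(E) = -2 + E
f(N, B) = 72*N (f(N, B) = (8*N)*9 = 72*N)
(3880479 + Q(-1782))/(f(12, 382) - 4877181) = (3880479 + (-2 - 1782))/(72*12 - 4877181) = (3880479 - 1784)/(864 - 4877181) = 3878695/(-4876317) = 3878695*(-1/4876317) = -3878695/4876317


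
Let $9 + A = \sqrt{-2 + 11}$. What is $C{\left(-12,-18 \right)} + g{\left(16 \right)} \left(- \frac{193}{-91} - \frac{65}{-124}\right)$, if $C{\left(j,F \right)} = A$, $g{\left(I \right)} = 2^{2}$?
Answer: $\frac{12921}{2821} \approx 4.5803$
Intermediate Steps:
$g{\left(I \right)} = 4$
$A = -6$ ($A = -9 + \sqrt{-2 + 11} = -9 + \sqrt{9} = -9 + 3 = -6$)
$C{\left(j,F \right)} = -6$
$C{\left(-12,-18 \right)} + g{\left(16 \right)} \left(- \frac{193}{-91} - \frac{65}{-124}\right) = -6 + 4 \left(- \frac{193}{-91} - \frac{65}{-124}\right) = -6 + 4 \left(\left(-193\right) \left(- \frac{1}{91}\right) - - \frac{65}{124}\right) = -6 + 4 \left(\frac{193}{91} + \frac{65}{124}\right) = -6 + 4 \cdot \frac{29847}{11284} = -6 + \frac{29847}{2821} = \frac{12921}{2821}$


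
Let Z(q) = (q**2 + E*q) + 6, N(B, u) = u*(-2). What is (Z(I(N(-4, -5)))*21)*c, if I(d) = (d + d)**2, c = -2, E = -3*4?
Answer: -6518652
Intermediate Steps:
E = -12
N(B, u) = -2*u
I(d) = 4*d**2 (I(d) = (2*d)**2 = 4*d**2)
Z(q) = 6 + q**2 - 12*q (Z(q) = (q**2 - 12*q) + 6 = 6 + q**2 - 12*q)
(Z(I(N(-4, -5)))*21)*c = ((6 + (4*(-2*(-5))**2)**2 - 48*(-2*(-5))**2)*21)*(-2) = ((6 + (4*10**2)**2 - 48*10**2)*21)*(-2) = ((6 + (4*100)**2 - 48*100)*21)*(-2) = ((6 + 400**2 - 12*400)*21)*(-2) = ((6 + 160000 - 4800)*21)*(-2) = (155206*21)*(-2) = 3259326*(-2) = -6518652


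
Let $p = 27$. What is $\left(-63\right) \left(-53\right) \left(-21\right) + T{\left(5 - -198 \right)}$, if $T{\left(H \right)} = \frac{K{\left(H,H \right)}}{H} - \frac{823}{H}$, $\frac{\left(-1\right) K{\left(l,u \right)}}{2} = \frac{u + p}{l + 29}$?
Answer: $- \frac{825628955}{11774} \approx -70123.0$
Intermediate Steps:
$K{\left(l,u \right)} = - \frac{2 \left(27 + u\right)}{29 + l}$ ($K{\left(l,u \right)} = - 2 \frac{u + 27}{l + 29} = - 2 \frac{27 + u}{29 + l} = - \frac{2 \left(27 + u\right)}{29 + l}$)
$T{\left(H \right)} = - \frac{823}{H} + \frac{2 \left(-27 - H\right)}{H \left(29 + H\right)}$ ($T{\left(H \right)} = \frac{2 \frac{1}{29 + H} \left(-27 - H\right)}{H} - \frac{823}{H} = \frac{2 \left(-27 - H\right)}{H \left(29 + H\right)} - \frac{823}{H} = - \frac{823}{H} + \frac{2 \left(-27 - H\right)}{H \left(29 + H\right)}$)
$\left(-63\right) \left(-53\right) \left(-21\right) + T{\left(5 - -198 \right)} = \left(-63\right) \left(-53\right) \left(-21\right) + \frac{-23921 - 825 \left(5 - -198\right)}{\left(5 - -198\right) \left(29 + \left(5 - -198\right)\right)} = 3339 \left(-21\right) + \frac{-23921 - 825 \left(5 + 198\right)}{\left(5 + 198\right) \left(29 + \left(5 + 198\right)\right)} = -70119 + \frac{-23921 - 167475}{203 \left(29 + 203\right)} = -70119 + \frac{-23921 - 167475}{203 \cdot 232} = -70119 + \frac{1}{203} \cdot \frac{1}{232} \left(-191396\right) = -70119 - \frac{47849}{11774} = - \frac{825628955}{11774}$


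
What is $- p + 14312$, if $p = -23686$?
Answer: $37998$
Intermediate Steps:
$- p + 14312 = \left(-1\right) \left(-23686\right) + 14312 = 23686 + 14312 = 37998$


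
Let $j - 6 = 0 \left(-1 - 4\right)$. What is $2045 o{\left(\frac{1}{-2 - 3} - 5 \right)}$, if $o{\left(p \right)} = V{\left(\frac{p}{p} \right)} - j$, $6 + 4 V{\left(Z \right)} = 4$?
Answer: $- \frac{26585}{2} \approx -13293.0$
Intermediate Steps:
$V{\left(Z \right)} = - \frac{1}{2}$ ($V{\left(Z \right)} = - \frac{3}{2} + \frac{1}{4} \cdot 4 = - \frac{3}{2} + 1 = - \frac{1}{2}$)
$j = 6$ ($j = 6 + 0 \left(-1 - 4\right) = 6 + 0 \left(-5\right) = 6 + 0 = 6$)
$o{\left(p \right)} = - \frac{13}{2}$ ($o{\left(p \right)} = - \frac{1}{2} - 6 = - \frac{13}{2}$)
$2045 o{\left(\frac{1}{-2 - 3} - 5 \right)} = 2045 \left(- \frac{13}{2}\right) = - \frac{26585}{2}$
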